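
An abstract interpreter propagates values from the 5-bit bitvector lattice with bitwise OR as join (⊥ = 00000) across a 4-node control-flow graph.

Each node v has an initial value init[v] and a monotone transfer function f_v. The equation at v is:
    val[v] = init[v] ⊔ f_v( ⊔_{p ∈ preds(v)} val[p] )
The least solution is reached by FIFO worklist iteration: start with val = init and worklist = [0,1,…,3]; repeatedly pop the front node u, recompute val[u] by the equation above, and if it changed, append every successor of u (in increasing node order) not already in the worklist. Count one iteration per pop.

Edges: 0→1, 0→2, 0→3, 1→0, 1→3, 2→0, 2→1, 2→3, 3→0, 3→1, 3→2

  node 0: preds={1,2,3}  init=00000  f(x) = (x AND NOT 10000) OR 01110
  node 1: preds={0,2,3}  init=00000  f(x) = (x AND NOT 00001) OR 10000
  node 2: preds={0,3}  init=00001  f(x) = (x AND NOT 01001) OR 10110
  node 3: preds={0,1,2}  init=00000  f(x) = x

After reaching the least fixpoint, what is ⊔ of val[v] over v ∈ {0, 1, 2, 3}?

Iteration log — 7 steps:
  step 1. node 0  ⊔preds=00001  new=01111  old=00000  +wl: 
  step 2. node 1  ⊔preds=01111  new=11110  old=00000  +wl: 0
  step 3. node 2  ⊔preds=01111  new=10111  old=00001  +wl: 1
  step 4. node 3  ⊔preds=11111  new=11111  old=00000  +wl: 2
  step 5. node 0  ⊔preds=11111  new=01111  stable
  step 6. node 1  ⊔preds=11111  new=11110  stable
  step 7. node 2  ⊔preds=11111  new=10111  stable

Least fixpoint reached:
  node 0: 01111
  node 1: 11110
  node 2: 10111
  node 3: 11111

11111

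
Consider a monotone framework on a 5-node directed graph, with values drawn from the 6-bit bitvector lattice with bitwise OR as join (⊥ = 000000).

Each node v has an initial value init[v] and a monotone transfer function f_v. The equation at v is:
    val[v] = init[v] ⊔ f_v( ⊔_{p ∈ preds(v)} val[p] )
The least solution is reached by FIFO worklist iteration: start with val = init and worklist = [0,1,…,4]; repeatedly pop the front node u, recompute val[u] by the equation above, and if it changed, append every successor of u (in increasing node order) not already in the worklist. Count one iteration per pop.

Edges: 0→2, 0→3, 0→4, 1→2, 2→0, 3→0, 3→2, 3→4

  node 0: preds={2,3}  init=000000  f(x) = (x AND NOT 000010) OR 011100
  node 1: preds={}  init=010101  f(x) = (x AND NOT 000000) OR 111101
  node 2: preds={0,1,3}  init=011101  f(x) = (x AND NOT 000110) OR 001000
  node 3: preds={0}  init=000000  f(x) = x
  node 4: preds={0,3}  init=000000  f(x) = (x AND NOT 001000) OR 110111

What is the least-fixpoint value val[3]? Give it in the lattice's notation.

111101

Iteration log — 11 steps:
  step 1. node 0  ⊔preds=011101  new=011101  old=000000  +wl: 
  step 2. node 1  ⊔preds=000000  new=111101  old=010101  +wl: 
  step 3. node 2  ⊔preds=111101  new=111101  old=011101  +wl: 0
  step 4. node 3  ⊔preds=011101  new=011101  old=000000  +wl: 2
  step 5. node 4  ⊔preds=011101  new=110111  old=000000  +wl: 
  step 6. node 0  ⊔preds=111101  new=111101  old=011101  +wl: 3,4
  step 7. node 2  ⊔preds=111101  new=111101  stable
  step 8. node 3  ⊔preds=111101  new=111101  old=011101  +wl: 0,2
  step 9. node 4  ⊔preds=111101  new=110111  stable
  step 10. node 0  ⊔preds=111101  new=111101  stable
  step 11. node 2  ⊔preds=111101  new=111101  stable

Least fixpoint reached:
  node 0: 111101
  node 1: 111101
  node 2: 111101
  node 3: 111101
  node 4: 110111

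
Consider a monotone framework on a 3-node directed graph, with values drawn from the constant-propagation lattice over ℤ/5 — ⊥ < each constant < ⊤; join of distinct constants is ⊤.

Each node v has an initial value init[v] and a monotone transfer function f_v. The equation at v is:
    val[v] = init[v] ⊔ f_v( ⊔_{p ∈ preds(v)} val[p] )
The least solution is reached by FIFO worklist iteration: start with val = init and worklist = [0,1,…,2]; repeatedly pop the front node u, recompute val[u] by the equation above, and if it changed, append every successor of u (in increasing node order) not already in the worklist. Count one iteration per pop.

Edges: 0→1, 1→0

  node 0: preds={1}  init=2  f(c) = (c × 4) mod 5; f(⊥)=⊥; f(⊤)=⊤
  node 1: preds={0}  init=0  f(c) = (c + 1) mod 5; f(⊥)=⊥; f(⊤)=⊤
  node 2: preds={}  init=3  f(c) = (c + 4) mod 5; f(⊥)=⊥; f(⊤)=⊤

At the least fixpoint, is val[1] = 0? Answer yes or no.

Iteration log — 4 steps:
  step 1. node 0  ⊔preds=0  new=⊤  old=2  +wl: 
  step 2. node 1  ⊔preds=⊤  new=⊤  old=0  +wl: 0
  step 3. node 2  ⊔preds=⊥  new=3  stable
  step 4. node 0  ⊔preds=⊤  new=⊤  stable

Least fixpoint reached:
  node 0: ⊤
  node 1: ⊤
  node 2: 3

no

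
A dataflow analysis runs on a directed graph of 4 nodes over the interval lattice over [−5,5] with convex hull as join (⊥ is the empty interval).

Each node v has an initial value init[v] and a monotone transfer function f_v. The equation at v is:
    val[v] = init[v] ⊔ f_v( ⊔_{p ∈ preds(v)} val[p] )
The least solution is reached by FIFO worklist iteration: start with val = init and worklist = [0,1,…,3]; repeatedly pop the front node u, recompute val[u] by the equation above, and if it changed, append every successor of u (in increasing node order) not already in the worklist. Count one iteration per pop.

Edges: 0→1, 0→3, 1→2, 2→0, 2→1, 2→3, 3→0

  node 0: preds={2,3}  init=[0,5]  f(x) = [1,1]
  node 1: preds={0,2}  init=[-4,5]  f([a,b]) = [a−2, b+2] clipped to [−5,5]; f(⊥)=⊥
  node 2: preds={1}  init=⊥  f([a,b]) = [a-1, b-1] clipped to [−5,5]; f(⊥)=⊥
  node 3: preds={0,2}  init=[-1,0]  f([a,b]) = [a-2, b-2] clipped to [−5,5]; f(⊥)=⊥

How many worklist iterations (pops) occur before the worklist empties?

7

Trace (7 dequeues):
  [1] u=0 | in [-1,0] | out [0,5] | ==
  [2] u=1 | in [0,5] | out [-4,5] | ==
  [3] u=2 | in [-4,5] | out [-5,4] | prev ⊥ | push {0,1}
  [4] u=3 | in [-5,5] | out [-5,3] | prev [-1,0] | push {}
  [5] u=0 | in [-5,4] | out [0,5] | ==
  [6] u=1 | in [-5,5] | out [-5,5] | prev [-4,5] | push {2}
  [7] u=2 | in [-5,5] | out [-5,4] | ==

Converged values:
  [0] [0,5]
  [1] [-5,5]
  [2] [-5,4]
  [3] [-5,3]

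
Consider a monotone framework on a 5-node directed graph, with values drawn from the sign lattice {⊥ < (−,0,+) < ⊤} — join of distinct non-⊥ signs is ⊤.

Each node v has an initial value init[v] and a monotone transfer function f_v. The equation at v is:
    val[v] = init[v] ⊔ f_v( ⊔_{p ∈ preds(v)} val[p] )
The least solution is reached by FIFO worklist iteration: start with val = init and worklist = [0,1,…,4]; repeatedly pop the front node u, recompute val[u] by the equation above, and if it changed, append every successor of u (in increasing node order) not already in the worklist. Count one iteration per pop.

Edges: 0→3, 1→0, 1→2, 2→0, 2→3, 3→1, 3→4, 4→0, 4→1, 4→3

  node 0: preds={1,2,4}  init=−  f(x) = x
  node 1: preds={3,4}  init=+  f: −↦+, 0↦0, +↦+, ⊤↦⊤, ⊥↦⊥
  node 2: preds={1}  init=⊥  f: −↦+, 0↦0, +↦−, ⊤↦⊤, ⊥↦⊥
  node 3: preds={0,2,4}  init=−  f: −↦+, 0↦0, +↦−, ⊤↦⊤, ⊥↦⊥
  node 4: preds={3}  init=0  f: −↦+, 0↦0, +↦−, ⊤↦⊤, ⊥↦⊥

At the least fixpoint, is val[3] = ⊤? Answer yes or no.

Trace (8 dequeues):
  [1] u=0 | in ⊤ | out ⊤ | prev − | push {}
  [2] u=1 | in ⊤ | out ⊤ | prev + | push {0}
  [3] u=2 | in ⊤ | out ⊤ | prev ⊥ | push {}
  [4] u=3 | in ⊤ | out ⊤ | prev − | push {1}
  [5] u=4 | in ⊤ | out ⊤ | prev 0 | push {3}
  [6] u=0 | in ⊤ | out ⊤ | ==
  [7] u=1 | in ⊤ | out ⊤ | ==
  [8] u=3 | in ⊤ | out ⊤ | ==

Converged values:
  [0] ⊤
  [1] ⊤
  [2] ⊤
  [3] ⊤
  [4] ⊤

yes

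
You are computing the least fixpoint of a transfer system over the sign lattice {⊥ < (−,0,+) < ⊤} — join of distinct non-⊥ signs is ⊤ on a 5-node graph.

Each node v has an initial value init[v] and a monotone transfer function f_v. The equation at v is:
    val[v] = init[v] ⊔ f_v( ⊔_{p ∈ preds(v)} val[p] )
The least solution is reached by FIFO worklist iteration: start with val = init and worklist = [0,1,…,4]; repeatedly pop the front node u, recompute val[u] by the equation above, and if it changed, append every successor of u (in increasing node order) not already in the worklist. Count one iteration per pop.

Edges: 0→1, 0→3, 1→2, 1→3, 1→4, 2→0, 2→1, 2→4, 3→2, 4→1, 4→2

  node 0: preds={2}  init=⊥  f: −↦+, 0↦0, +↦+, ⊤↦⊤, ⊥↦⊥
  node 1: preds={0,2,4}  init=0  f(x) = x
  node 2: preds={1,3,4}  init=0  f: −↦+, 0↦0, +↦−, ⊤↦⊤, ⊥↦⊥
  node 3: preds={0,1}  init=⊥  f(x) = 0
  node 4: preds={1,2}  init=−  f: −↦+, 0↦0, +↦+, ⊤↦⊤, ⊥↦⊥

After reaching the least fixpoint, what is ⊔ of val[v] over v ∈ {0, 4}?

⊤

Iteration log — 9 steps:
  step 1. node 0  ⊔preds=0  new=0  old=⊥  +wl: 
  step 2. node 1  ⊔preds=⊤  new=⊤  old=0  +wl: 
  step 3. node 2  ⊔preds=⊤  new=⊤  old=0  +wl: 0,1
  step 4. node 3  ⊔preds=⊤  new=0  old=⊥  +wl: 2
  step 5. node 4  ⊔preds=⊤  new=⊤  old=−  +wl: 
  step 6. node 0  ⊔preds=⊤  new=⊤  old=0  +wl: 3
  step 7. node 1  ⊔preds=⊤  new=⊤  stable
  step 8. node 2  ⊔preds=⊤  new=⊤  stable
  step 9. node 3  ⊔preds=⊤  new=0  stable

Least fixpoint reached:
  node 0: ⊤
  node 1: ⊤
  node 2: ⊤
  node 3: 0
  node 4: ⊤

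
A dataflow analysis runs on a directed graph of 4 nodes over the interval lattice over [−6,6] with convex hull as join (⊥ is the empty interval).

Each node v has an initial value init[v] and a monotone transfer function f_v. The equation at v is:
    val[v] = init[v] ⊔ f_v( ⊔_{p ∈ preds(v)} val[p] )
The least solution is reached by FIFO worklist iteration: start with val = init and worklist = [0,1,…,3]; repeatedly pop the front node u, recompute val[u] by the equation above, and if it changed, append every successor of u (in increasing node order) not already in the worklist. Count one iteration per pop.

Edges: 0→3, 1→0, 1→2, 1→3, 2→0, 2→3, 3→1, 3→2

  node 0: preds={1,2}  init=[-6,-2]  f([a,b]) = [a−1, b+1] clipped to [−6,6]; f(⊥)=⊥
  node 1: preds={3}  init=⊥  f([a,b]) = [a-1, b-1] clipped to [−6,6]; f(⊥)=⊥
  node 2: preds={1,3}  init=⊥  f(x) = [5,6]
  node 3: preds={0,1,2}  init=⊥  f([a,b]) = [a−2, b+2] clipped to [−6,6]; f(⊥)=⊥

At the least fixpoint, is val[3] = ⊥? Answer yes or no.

no

Worklist (9 pops):
  #1 pop 0: in=⊥ → [-6,-2] (no change)
  #2 pop 1: in=⊥ → ⊥ (no change)
  #3 pop 2: in=⊥ → [5,6] (was ⊥); enqueue [0]
  #4 pop 3: in=[-6,6] → [-6,6] (was ⊥); enqueue [1,2]
  #5 pop 0: in=[5,6] → [-6,6] (was [-6,-2]); enqueue [3]
  #6 pop 1: in=[-6,6] → [-6,5] (was ⊥); enqueue [0]
  #7 pop 2: in=[-6,6] → [5,6] (no change)
  #8 pop 3: in=[-6,6] → [-6,6] (no change)
  #9 pop 0: in=[-6,6] → [-6,6] (no change)

Fixpoint:
  val[0] = [-6,6]
  val[1] = [-6,5]
  val[2] = [5,6]
  val[3] = [-6,6]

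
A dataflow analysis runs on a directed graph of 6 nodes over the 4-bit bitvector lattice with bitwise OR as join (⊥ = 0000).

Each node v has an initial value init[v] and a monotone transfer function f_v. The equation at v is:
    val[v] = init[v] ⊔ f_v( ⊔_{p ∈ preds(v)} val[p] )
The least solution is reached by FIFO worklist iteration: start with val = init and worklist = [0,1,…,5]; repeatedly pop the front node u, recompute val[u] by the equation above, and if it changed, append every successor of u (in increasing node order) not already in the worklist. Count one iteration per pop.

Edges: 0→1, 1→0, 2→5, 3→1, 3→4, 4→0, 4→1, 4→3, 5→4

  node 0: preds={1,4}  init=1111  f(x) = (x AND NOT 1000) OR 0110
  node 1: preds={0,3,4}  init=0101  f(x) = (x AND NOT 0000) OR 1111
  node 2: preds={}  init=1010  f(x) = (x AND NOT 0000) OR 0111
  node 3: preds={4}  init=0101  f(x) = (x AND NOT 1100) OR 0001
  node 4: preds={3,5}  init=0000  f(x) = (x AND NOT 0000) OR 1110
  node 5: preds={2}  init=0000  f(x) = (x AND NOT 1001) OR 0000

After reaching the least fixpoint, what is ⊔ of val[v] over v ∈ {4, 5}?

1111

Trace (11 dequeues):
  [1] u=0 | in 0101 | out 1111 | ==
  [2] u=1 | in 1111 | out 1111 | prev 0101 | push {0}
  [3] u=2 | in 0000 | out 1111 | prev 1010 | push {}
  [4] u=3 | in 0000 | out 0101 | ==
  [5] u=4 | in 0101 | out 1111 | prev 0000 | push {1,3}
  [6] u=5 | in 1111 | out 0110 | prev 0000 | push {4}
  [7] u=0 | in 1111 | out 1111 | ==
  [8] u=1 | in 1111 | out 1111 | ==
  [9] u=3 | in 1111 | out 0111 | prev 0101 | push {1}
  [10] u=4 | in 0111 | out 1111 | ==
  [11] u=1 | in 1111 | out 1111 | ==

Converged values:
  [0] 1111
  [1] 1111
  [2] 1111
  [3] 0111
  [4] 1111
  [5] 0110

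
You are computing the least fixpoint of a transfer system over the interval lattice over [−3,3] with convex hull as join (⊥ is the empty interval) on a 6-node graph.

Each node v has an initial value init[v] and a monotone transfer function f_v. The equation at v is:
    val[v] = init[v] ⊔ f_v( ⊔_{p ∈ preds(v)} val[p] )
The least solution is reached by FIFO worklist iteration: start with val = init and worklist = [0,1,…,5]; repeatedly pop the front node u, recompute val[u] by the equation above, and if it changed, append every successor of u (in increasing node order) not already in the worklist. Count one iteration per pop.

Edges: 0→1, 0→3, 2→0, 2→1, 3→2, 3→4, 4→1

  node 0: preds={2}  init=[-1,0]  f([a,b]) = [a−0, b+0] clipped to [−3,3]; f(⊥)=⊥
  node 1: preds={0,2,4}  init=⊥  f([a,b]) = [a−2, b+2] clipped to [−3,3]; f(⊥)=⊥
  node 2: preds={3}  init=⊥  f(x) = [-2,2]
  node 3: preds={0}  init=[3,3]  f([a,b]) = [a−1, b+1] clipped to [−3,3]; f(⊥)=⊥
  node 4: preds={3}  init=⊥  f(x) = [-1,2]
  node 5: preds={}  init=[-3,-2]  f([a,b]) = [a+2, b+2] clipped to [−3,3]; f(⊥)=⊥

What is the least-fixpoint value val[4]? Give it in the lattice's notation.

Iteration log — 12 steps:
  step 1. node 0  ⊔preds=⊥  new=[-1,0]  stable
  step 2. node 1  ⊔preds=[-1,0]  new=[-3,2]  old=⊥  +wl: 
  step 3. node 2  ⊔preds=[3,3]  new=[-2,2]  old=⊥  +wl: 0,1
  step 4. node 3  ⊔preds=[-1,0]  new=[-2,3]  old=[3,3]  +wl: 2
  step 5. node 4  ⊔preds=[-2,3]  new=[-1,2]  old=⊥  +wl: 
  step 6. node 5  ⊔preds=⊥  new=[-3,-2]  stable
  step 7. node 0  ⊔preds=[-2,2]  new=[-2,2]  old=[-1,0]  +wl: 3
  step 8. node 1  ⊔preds=[-2,2]  new=[-3,3]  old=[-3,2]  +wl: 
  step 9. node 2  ⊔preds=[-2,3]  new=[-2,2]  stable
  step 10. node 3  ⊔preds=[-2,2]  new=[-3,3]  old=[-2,3]  +wl: 2,4
  step 11. node 2  ⊔preds=[-3,3]  new=[-2,2]  stable
  step 12. node 4  ⊔preds=[-3,3]  new=[-1,2]  stable

Least fixpoint reached:
  node 0: [-2,2]
  node 1: [-3,3]
  node 2: [-2,2]
  node 3: [-3,3]
  node 4: [-1,2]
  node 5: [-3,-2]

[-1,2]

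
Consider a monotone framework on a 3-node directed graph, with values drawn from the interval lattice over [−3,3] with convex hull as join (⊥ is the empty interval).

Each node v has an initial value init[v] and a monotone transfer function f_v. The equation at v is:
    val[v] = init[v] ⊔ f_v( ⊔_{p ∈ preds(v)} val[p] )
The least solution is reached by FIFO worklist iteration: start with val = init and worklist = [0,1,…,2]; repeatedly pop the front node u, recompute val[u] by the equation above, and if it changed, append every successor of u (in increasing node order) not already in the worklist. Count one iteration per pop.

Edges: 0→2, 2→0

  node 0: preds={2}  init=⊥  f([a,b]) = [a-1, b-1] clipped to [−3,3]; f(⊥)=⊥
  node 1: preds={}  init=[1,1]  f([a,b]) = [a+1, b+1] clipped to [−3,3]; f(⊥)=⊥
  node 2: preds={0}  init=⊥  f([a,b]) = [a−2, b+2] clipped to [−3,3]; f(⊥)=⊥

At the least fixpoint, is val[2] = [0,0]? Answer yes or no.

no

Worklist (3 pops):
  #1 pop 0: in=⊥ → ⊥ (no change)
  #2 pop 1: in=⊥ → [1,1] (no change)
  #3 pop 2: in=⊥ → ⊥ (no change)

Fixpoint:
  val[0] = ⊥
  val[1] = [1,1]
  val[2] = ⊥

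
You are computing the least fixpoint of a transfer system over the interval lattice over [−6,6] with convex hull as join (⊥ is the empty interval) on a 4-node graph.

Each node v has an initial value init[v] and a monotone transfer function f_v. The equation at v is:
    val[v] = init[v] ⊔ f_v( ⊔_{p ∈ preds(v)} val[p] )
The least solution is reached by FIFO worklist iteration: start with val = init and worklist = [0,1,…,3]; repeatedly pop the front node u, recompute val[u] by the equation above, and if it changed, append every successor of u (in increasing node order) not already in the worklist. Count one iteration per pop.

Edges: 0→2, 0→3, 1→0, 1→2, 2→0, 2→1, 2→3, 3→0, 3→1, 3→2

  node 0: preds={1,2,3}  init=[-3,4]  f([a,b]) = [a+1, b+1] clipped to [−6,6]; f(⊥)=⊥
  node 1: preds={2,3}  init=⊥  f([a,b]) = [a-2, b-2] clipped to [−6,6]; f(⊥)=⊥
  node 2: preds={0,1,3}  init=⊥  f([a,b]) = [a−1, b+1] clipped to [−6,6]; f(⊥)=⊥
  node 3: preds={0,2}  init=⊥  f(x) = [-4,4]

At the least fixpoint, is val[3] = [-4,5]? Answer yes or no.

Iteration log — 13 steps:
  step 1. node 0  ⊔preds=⊥  new=[-3,4]  stable
  step 2. node 1  ⊔preds=⊥  new=⊥  stable
  step 3. node 2  ⊔preds=[-3,4]  new=[-4,5]  old=⊥  +wl: 0,1
  step 4. node 3  ⊔preds=[-4,5]  new=[-4,4]  old=⊥  +wl: 2
  step 5. node 0  ⊔preds=[-4,5]  new=[-3,6]  old=[-3,4]  +wl: 3
  step 6. node 1  ⊔preds=[-4,5]  new=[-6,3]  old=⊥  +wl: 0
  step 7. node 2  ⊔preds=[-6,6]  new=[-6,6]  old=[-4,5]  +wl: 1
  step 8. node 3  ⊔preds=[-6,6]  new=[-4,4]  stable
  step 9. node 0  ⊔preds=[-6,6]  new=[-5,6]  old=[-3,6]  +wl: 2,3
  step 10. node 1  ⊔preds=[-6,6]  new=[-6,4]  old=[-6,3]  +wl: 0
  step 11. node 2  ⊔preds=[-6,6]  new=[-6,6]  stable
  step 12. node 3  ⊔preds=[-6,6]  new=[-4,4]  stable
  step 13. node 0  ⊔preds=[-6,6]  new=[-5,6]  stable

Least fixpoint reached:
  node 0: [-5,6]
  node 1: [-6,4]
  node 2: [-6,6]
  node 3: [-4,4]

no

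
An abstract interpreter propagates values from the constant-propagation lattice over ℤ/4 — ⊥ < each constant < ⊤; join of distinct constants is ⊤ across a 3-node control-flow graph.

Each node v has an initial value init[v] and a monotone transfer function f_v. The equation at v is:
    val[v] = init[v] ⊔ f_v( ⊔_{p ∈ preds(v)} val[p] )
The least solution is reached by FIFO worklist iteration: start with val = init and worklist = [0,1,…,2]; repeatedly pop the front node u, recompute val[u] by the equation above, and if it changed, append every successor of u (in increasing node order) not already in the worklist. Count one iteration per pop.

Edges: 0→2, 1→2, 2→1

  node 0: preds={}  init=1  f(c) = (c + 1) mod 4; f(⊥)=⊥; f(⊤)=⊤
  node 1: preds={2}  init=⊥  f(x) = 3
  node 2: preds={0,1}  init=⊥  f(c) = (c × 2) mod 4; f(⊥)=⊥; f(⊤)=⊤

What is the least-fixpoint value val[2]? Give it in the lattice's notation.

Iteration log — 4 steps:
  step 1. node 0  ⊔preds=⊥  new=1  stable
  step 2. node 1  ⊔preds=⊥  new=3  old=⊥  +wl: 
  step 3. node 2  ⊔preds=⊤  new=⊤  old=⊥  +wl: 1
  step 4. node 1  ⊔preds=⊤  new=3  stable

Least fixpoint reached:
  node 0: 1
  node 1: 3
  node 2: ⊤

⊤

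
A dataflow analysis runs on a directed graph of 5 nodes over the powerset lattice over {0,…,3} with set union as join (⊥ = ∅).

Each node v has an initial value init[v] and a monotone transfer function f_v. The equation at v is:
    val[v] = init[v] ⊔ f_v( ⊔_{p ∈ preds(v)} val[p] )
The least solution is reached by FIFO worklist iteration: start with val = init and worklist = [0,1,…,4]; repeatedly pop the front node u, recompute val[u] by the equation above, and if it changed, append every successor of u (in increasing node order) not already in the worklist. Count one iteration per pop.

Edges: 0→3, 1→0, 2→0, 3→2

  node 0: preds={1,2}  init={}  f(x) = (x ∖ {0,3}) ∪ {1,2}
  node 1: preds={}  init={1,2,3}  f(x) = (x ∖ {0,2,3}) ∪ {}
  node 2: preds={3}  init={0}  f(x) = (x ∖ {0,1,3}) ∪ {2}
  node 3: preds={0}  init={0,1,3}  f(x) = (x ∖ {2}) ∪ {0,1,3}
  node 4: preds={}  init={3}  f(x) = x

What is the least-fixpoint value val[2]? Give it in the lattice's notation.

Worklist (6 pops):
  #1 pop 0: in={0,1,2,3} → {1,2} (was {}); enqueue []
  #2 pop 1: in={} → {1,2,3} (no change)
  #3 pop 2: in={0,1,3} → {0,2} (was {0}); enqueue [0]
  #4 pop 3: in={1,2} → {0,1,3} (no change)
  #5 pop 4: in={} → {3} (no change)
  #6 pop 0: in={0,1,2,3} → {1,2} (no change)

Fixpoint:
  val[0] = {1,2}
  val[1] = {1,2,3}
  val[2] = {0,2}
  val[3] = {0,1,3}
  val[4] = {3}

{0,2}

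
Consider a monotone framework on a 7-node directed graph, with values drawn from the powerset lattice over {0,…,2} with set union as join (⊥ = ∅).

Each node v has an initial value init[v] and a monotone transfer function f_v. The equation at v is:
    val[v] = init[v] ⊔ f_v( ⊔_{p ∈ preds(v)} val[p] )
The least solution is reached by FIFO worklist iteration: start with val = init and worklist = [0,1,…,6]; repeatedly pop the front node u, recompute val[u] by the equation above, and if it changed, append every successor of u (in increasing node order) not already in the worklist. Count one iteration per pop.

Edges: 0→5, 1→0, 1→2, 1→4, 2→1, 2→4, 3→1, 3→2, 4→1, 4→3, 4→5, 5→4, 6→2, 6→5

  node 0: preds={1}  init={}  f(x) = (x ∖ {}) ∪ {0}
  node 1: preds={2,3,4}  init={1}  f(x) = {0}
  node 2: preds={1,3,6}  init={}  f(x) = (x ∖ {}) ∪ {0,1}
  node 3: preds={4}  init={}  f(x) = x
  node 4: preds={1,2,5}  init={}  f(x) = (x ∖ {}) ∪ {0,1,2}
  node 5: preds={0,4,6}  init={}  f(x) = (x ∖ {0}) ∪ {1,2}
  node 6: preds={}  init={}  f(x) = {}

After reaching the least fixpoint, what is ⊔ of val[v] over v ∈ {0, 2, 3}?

Iteration log — 15 steps:
  step 1. node 0  ⊔preds={1}  new={0,1}  old={}  +wl: 
  step 2. node 1  ⊔preds={}  new={0,1}  old={1}  +wl: 0
  step 3. node 2  ⊔preds={0,1}  new={0,1}  old={}  +wl: 1
  step 4. node 3  ⊔preds={}  new={}  stable
  step 5. node 4  ⊔preds={0,1}  new={0,1,2}  old={}  +wl: 3
  step 6. node 5  ⊔preds={0,1,2}  new={1,2}  old={}  +wl: 4
  step 7. node 6  ⊔preds={}  new={}  stable
  step 8. node 0  ⊔preds={0,1}  new={0,1}  stable
  step 9. node 1  ⊔preds={0,1,2}  new={0,1}  stable
  step 10. node 3  ⊔preds={0,1,2}  new={0,1,2}  old={}  +wl: 1,2
  step 11. node 4  ⊔preds={0,1,2}  new={0,1,2}  stable
  step 12. node 1  ⊔preds={0,1,2}  new={0,1}  stable
  step 13. node 2  ⊔preds={0,1,2}  new={0,1,2}  old={0,1}  +wl: 1,4
  step 14. node 1  ⊔preds={0,1,2}  new={0,1}  stable
  step 15. node 4  ⊔preds={0,1,2}  new={0,1,2}  stable

Least fixpoint reached:
  node 0: {0,1}
  node 1: {0,1}
  node 2: {0,1,2}
  node 3: {0,1,2}
  node 4: {0,1,2}
  node 5: {1,2}
  node 6: {}

{0,1,2}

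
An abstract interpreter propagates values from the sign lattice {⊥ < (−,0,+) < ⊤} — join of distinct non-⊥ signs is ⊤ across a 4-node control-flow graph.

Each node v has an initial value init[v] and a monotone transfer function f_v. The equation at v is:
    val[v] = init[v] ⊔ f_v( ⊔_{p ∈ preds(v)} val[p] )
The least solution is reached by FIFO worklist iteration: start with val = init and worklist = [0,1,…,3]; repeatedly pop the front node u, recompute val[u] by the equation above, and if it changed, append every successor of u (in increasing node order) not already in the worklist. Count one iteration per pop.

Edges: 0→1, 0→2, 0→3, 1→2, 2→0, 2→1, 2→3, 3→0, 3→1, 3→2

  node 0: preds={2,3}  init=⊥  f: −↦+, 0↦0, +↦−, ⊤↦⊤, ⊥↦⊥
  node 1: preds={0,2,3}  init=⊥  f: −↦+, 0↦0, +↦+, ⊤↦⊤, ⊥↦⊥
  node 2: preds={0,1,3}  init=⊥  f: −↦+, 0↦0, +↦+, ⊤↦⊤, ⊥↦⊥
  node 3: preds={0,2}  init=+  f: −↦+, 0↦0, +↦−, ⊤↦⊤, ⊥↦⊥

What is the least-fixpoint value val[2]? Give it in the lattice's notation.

Worklist (8 pops):
  #1 pop 0: in=+ → − (was ⊥); enqueue []
  #2 pop 1: in=⊤ → ⊤ (was ⊥); enqueue []
  #3 pop 2: in=⊤ → ⊤ (was ⊥); enqueue [0,1]
  #4 pop 3: in=⊤ → ⊤ (was +); enqueue [2]
  #5 pop 0: in=⊤ → ⊤ (was −); enqueue [3]
  #6 pop 1: in=⊤ → ⊤ (no change)
  #7 pop 2: in=⊤ → ⊤ (no change)
  #8 pop 3: in=⊤ → ⊤ (no change)

Fixpoint:
  val[0] = ⊤
  val[1] = ⊤
  val[2] = ⊤
  val[3] = ⊤

⊤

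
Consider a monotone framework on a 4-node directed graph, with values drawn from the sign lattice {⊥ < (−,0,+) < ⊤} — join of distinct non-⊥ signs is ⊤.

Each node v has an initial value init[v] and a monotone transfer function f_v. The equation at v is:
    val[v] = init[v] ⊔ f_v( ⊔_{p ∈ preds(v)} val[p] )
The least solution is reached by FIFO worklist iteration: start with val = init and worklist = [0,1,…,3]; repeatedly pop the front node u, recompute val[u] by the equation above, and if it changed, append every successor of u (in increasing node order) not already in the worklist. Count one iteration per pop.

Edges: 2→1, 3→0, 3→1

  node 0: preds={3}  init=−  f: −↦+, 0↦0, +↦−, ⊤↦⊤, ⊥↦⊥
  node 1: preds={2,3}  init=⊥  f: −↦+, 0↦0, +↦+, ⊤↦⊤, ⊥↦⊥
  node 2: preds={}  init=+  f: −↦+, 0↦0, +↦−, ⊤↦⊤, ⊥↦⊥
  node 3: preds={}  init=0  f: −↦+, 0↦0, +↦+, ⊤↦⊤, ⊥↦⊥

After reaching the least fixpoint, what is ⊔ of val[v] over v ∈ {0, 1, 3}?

Iteration log — 4 steps:
  step 1. node 0  ⊔preds=0  new=⊤  old=−  +wl: 
  step 2. node 1  ⊔preds=⊤  new=⊤  old=⊥  +wl: 
  step 3. node 2  ⊔preds=⊥  new=+  stable
  step 4. node 3  ⊔preds=⊥  new=0  stable

Least fixpoint reached:
  node 0: ⊤
  node 1: ⊤
  node 2: +
  node 3: 0

⊤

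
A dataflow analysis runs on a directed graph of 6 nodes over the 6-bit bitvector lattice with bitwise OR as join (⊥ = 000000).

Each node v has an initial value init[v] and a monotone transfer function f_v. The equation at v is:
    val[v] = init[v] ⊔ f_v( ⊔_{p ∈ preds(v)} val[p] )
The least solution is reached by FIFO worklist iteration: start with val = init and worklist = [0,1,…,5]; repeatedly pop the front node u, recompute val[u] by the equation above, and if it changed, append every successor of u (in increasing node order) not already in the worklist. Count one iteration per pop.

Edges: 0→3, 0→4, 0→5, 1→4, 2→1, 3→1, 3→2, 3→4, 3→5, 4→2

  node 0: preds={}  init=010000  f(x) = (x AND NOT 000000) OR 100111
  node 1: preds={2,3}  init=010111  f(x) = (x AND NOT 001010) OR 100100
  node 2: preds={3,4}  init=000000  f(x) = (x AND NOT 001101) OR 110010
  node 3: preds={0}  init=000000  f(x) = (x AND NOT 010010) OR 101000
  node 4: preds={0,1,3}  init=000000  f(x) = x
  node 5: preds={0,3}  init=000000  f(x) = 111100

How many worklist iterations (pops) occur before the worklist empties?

Iteration log — 8 steps:
  step 1. node 0  ⊔preds=000000  new=110111  old=010000  +wl: 
  step 2. node 1  ⊔preds=000000  new=110111  old=010111  +wl: 
  step 3. node 2  ⊔preds=000000  new=110010  old=000000  +wl: 1
  step 4. node 3  ⊔preds=110111  new=101101  old=000000  +wl: 2
  step 5. node 4  ⊔preds=111111  new=111111  old=000000  +wl: 
  step 6. node 5  ⊔preds=111111  new=111100  old=000000  +wl: 
  step 7. node 1  ⊔preds=111111  new=110111  stable
  step 8. node 2  ⊔preds=111111  new=110010  stable

Least fixpoint reached:
  node 0: 110111
  node 1: 110111
  node 2: 110010
  node 3: 101101
  node 4: 111111
  node 5: 111100

8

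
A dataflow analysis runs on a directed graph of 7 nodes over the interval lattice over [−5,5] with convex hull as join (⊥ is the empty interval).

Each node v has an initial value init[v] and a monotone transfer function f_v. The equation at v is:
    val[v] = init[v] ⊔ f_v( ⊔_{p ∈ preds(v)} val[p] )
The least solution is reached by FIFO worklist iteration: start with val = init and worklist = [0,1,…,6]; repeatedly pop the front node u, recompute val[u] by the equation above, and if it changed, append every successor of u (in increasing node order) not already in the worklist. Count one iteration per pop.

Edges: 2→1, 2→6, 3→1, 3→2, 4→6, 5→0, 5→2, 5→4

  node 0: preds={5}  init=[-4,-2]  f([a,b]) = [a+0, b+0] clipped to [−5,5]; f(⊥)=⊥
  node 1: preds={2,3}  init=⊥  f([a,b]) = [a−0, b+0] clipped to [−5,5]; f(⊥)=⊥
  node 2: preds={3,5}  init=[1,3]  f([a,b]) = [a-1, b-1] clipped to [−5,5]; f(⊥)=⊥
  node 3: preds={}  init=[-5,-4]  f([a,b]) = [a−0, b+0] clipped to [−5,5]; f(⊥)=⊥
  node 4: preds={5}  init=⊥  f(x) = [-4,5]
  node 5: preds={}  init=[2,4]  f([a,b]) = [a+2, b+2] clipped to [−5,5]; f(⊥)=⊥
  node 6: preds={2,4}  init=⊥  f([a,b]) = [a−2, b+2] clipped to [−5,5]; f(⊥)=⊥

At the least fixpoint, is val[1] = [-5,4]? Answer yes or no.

no

Iteration log — 8 steps:
  step 1. node 0  ⊔preds=[2,4]  new=[-4,4]  old=[-4,-2]  +wl: 
  step 2. node 1  ⊔preds=[-5,3]  new=[-5,3]  old=⊥  +wl: 
  step 3. node 2  ⊔preds=[-5,4]  new=[-5,3]  old=[1,3]  +wl: 1
  step 4. node 3  ⊔preds=⊥  new=[-5,-4]  stable
  step 5. node 4  ⊔preds=[2,4]  new=[-4,5]  old=⊥  +wl: 
  step 6. node 5  ⊔preds=⊥  new=[2,4]  stable
  step 7. node 6  ⊔preds=[-5,5]  new=[-5,5]  old=⊥  +wl: 
  step 8. node 1  ⊔preds=[-5,3]  new=[-5,3]  stable

Least fixpoint reached:
  node 0: [-4,4]
  node 1: [-5,3]
  node 2: [-5,3]
  node 3: [-5,-4]
  node 4: [-4,5]
  node 5: [2,4]
  node 6: [-5,5]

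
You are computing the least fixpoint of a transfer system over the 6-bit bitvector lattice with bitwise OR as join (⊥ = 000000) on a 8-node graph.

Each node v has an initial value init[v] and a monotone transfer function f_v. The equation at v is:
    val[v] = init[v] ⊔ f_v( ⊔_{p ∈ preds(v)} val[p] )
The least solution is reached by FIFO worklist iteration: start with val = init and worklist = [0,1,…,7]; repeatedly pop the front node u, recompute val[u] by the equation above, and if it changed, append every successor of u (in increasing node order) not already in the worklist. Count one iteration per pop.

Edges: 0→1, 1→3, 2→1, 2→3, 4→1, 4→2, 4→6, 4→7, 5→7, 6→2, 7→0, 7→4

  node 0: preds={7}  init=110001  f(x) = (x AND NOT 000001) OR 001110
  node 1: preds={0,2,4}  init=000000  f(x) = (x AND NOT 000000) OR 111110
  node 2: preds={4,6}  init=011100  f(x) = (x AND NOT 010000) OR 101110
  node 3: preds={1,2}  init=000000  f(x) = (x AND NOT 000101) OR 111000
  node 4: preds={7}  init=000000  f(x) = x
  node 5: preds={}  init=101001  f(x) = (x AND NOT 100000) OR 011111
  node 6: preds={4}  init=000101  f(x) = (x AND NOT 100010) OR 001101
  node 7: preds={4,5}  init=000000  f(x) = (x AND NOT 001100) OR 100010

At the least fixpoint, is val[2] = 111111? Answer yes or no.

yes

Trace (17 dequeues):
  [1] u=0 | in 000000 | out 111111 | prev 110001 | push {}
  [2] u=1 | in 111111 | out 111111 | prev 000000 | push {}
  [3] u=2 | in 000101 | out 111111 | prev 011100 | push {1}
  [4] u=3 | in 111111 | out 111010 | prev 000000 | push {}
  [5] u=4 | in 000000 | out 000000 | ==
  [6] u=5 | in 000000 | out 111111 | prev 101001 | push {}
  [7] u=6 | in 000000 | out 001101 | prev 000101 | push {2}
  [8] u=7 | in 111111 | out 110011 | prev 000000 | push {0,4}
  [9] u=1 | in 111111 | out 111111 | ==
  [10] u=2 | in 001101 | out 111111 | ==
  [11] u=0 | in 110011 | out 111111 | ==
  [12] u=4 | in 110011 | out 110011 | prev 000000 | push {1,2,6,7}
  [13] u=1 | in 111111 | out 111111 | ==
  [14] u=2 | in 111111 | out 111111 | ==
  [15] u=6 | in 110011 | out 011101 | prev 001101 | push {2}
  [16] u=7 | in 111111 | out 110011 | ==
  [17] u=2 | in 111111 | out 111111 | ==

Converged values:
  [0] 111111
  [1] 111111
  [2] 111111
  [3] 111010
  [4] 110011
  [5] 111111
  [6] 011101
  [7] 110011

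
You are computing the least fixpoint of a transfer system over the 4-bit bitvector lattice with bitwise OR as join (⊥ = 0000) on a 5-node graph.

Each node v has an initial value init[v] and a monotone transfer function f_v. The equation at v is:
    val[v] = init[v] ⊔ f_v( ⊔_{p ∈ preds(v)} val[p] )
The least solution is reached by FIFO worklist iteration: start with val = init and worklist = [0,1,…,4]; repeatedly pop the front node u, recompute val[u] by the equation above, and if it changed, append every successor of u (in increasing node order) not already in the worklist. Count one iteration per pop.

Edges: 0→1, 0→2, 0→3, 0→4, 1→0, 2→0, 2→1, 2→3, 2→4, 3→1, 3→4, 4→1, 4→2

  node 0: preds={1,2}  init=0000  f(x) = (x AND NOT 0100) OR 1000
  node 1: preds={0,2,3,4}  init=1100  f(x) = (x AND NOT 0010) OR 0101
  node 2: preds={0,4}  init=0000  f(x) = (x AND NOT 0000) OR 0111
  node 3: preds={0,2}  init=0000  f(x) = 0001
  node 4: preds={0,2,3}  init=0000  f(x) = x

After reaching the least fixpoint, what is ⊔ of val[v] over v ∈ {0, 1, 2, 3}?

1111

Trace (10 dequeues):
  [1] u=0 | in 1100 | out 1000 | prev 0000 | push {}
  [2] u=1 | in 1000 | out 1101 | prev 1100 | push {0}
  [3] u=2 | in 1000 | out 1111 | prev 0000 | push {1}
  [4] u=3 | in 1111 | out 0001 | prev 0000 | push {}
  [5] u=4 | in 1111 | out 1111 | prev 0000 | push {2}
  [6] u=0 | in 1111 | out 1011 | prev 1000 | push {3,4}
  [7] u=1 | in 1111 | out 1101 | ==
  [8] u=2 | in 1111 | out 1111 | ==
  [9] u=3 | in 1111 | out 0001 | ==
  [10] u=4 | in 1111 | out 1111 | ==

Converged values:
  [0] 1011
  [1] 1101
  [2] 1111
  [3] 0001
  [4] 1111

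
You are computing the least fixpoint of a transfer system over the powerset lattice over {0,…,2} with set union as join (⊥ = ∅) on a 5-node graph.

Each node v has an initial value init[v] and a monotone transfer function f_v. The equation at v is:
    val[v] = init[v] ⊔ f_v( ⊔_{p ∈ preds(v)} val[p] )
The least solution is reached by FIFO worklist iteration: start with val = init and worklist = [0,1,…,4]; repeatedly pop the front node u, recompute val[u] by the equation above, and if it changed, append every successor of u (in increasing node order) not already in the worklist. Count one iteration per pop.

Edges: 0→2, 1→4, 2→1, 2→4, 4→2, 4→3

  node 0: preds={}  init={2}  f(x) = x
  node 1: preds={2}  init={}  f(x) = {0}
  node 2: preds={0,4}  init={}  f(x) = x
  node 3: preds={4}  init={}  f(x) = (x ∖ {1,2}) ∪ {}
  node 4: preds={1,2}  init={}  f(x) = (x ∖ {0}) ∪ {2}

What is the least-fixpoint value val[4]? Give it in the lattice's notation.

Iteration log — 8 steps:
  step 1. node 0  ⊔preds={}  new={2}  stable
  step 2. node 1  ⊔preds={}  new={0}  old={}  +wl: 
  step 3. node 2  ⊔preds={2}  new={2}  old={}  +wl: 1
  step 4. node 3  ⊔preds={}  new={}  stable
  step 5. node 4  ⊔preds={0,2}  new={2}  old={}  +wl: 2,3
  step 6. node 1  ⊔preds={2}  new={0}  stable
  step 7. node 2  ⊔preds={2}  new={2}  stable
  step 8. node 3  ⊔preds={2}  new={}  stable

Least fixpoint reached:
  node 0: {2}
  node 1: {0}
  node 2: {2}
  node 3: {}
  node 4: {2}

{2}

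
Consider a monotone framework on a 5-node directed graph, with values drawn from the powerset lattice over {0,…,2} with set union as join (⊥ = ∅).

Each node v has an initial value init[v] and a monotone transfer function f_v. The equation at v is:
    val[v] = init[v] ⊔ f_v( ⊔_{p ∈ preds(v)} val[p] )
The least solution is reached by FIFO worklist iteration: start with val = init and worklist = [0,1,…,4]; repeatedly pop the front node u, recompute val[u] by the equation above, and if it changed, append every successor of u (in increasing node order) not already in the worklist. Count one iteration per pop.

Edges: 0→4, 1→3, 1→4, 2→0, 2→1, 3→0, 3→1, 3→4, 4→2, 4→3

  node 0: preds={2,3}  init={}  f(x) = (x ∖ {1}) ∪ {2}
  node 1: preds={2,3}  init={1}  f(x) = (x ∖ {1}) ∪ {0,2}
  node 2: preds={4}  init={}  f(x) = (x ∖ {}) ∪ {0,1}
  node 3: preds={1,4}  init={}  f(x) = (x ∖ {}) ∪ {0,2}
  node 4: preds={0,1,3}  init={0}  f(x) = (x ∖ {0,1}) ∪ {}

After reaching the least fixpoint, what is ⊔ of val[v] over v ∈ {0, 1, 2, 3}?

{0,1,2}

Iteration log — 12 steps:
  step 1. node 0  ⊔preds={}  new={2}  old={}  +wl: 
  step 2. node 1  ⊔preds={}  new={0,1,2}  old={1}  +wl: 
  step 3. node 2  ⊔preds={0}  new={0,1}  old={}  +wl: 0,1
  step 4. node 3  ⊔preds={0,1,2}  new={0,1,2}  old={}  +wl: 
  step 5. node 4  ⊔preds={0,1,2}  new={0,2}  old={0}  +wl: 2,3
  step 6. node 0  ⊔preds={0,1,2}  new={0,2}  old={2}  +wl: 4
  step 7. node 1  ⊔preds={0,1,2}  new={0,1,2}  stable
  step 8. node 2  ⊔preds={0,2}  new={0,1,2}  old={0,1}  +wl: 0,1
  step 9. node 3  ⊔preds={0,1,2}  new={0,1,2}  stable
  step 10. node 4  ⊔preds={0,1,2}  new={0,2}  stable
  step 11. node 0  ⊔preds={0,1,2}  new={0,2}  stable
  step 12. node 1  ⊔preds={0,1,2}  new={0,1,2}  stable

Least fixpoint reached:
  node 0: {0,2}
  node 1: {0,1,2}
  node 2: {0,1,2}
  node 3: {0,1,2}
  node 4: {0,2}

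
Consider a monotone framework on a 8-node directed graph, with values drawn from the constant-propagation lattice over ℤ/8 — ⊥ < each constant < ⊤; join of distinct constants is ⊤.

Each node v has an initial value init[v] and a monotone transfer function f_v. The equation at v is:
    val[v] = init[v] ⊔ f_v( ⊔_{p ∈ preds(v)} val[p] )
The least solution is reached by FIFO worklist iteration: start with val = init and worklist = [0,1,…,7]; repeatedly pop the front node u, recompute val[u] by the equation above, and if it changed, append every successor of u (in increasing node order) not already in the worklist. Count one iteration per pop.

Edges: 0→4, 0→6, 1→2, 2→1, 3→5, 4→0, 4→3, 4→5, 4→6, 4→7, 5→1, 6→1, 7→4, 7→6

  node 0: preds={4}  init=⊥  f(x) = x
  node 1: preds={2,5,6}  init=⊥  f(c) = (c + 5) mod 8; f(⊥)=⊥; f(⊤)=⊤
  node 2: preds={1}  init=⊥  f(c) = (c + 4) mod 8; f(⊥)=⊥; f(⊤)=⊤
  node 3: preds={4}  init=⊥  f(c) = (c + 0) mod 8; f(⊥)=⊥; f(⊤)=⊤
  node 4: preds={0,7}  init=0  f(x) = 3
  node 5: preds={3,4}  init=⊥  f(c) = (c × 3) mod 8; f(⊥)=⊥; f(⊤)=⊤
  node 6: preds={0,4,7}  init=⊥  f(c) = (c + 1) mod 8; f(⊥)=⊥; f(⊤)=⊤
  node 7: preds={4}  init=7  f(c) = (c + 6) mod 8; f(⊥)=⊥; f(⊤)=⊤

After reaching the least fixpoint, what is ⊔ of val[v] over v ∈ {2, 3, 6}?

⊤

Trace (16 dequeues):
  [1] u=0 | in 0 | out 0 | prev ⊥ | push {}
  [2] u=1 | in ⊥ | out ⊥ | ==
  [3] u=2 | in ⊥ | out ⊥ | ==
  [4] u=3 | in 0 | out 0 | prev ⊥ | push {}
  [5] u=4 | in ⊤ | out ⊤ | prev 0 | push {0,3}
  [6] u=5 | in ⊤ | out ⊤ | prev ⊥ | push {1}
  [7] u=6 | in ⊤ | out ⊤ | prev ⊥ | push {}
  [8] u=7 | in ⊤ | out ⊤ | prev 7 | push {4,6}
  [9] u=0 | in ⊤ | out ⊤ | prev 0 | push {}
  [10] u=3 | in ⊤ | out ⊤ | prev 0 | push {5}
  [11] u=1 | in ⊤ | out ⊤ | prev ⊥ | push {2}
  [12] u=4 | in ⊤ | out ⊤ | ==
  [13] u=6 | in ⊤ | out ⊤ | ==
  [14] u=5 | in ⊤ | out ⊤ | ==
  [15] u=2 | in ⊤ | out ⊤ | prev ⊥ | push {1}
  [16] u=1 | in ⊤ | out ⊤ | ==

Converged values:
  [0] ⊤
  [1] ⊤
  [2] ⊤
  [3] ⊤
  [4] ⊤
  [5] ⊤
  [6] ⊤
  [7] ⊤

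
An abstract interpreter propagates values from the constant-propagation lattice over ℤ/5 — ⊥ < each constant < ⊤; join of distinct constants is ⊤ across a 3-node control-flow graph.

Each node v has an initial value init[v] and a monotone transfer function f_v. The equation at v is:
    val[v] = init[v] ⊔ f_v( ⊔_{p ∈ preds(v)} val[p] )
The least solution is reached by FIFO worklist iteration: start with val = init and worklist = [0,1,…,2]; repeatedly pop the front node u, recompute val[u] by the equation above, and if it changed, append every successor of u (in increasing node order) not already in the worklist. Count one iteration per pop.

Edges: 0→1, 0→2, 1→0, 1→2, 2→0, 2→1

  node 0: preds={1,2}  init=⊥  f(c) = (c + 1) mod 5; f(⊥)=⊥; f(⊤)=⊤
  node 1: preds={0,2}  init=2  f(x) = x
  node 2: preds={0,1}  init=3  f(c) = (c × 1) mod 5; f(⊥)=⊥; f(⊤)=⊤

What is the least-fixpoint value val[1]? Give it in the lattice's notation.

Trace (5 dequeues):
  [1] u=0 | in ⊤ | out ⊤ | prev ⊥ | push {}
  [2] u=1 | in ⊤ | out ⊤ | prev 2 | push {0}
  [3] u=2 | in ⊤ | out ⊤ | prev 3 | push {1}
  [4] u=0 | in ⊤ | out ⊤ | ==
  [5] u=1 | in ⊤ | out ⊤ | ==

Converged values:
  [0] ⊤
  [1] ⊤
  [2] ⊤

⊤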